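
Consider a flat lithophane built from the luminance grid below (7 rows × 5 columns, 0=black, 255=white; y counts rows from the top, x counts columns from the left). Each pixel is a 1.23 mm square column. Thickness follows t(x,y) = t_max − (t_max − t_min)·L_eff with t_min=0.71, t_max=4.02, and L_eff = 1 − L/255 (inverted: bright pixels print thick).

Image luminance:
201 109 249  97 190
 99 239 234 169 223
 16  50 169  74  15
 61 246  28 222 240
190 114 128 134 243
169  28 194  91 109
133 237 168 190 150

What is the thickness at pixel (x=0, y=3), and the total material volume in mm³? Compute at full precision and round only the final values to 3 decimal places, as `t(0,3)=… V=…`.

t(0,3)=1.502 V=139.890

span = t_max - t_min = 4.02 - 0.71 = 3.310
L(0,3) = 61, L_eff = 1 - 61/255 = 0.760784 (inverted)
t(0,3) = 4.02 - 3.310·0.760784 = 1.502
Σt over all 7·5 pixels = 1178927/12750 ≈ 92.4648627
V = pitch²·Σt = 1.23²·1178927/12750 = 139.890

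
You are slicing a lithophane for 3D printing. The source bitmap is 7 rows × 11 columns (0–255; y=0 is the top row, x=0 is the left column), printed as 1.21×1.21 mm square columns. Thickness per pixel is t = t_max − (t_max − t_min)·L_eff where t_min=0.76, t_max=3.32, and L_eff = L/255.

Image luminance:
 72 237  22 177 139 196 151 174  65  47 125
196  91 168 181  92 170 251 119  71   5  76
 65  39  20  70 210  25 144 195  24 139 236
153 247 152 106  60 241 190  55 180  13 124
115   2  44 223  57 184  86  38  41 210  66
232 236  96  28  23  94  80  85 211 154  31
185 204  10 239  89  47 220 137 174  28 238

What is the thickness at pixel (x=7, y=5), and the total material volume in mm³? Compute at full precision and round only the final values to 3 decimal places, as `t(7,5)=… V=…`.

span = t_max - t_min = 3.32 - 0.76 = 2.560
L(7,5) = 85, L_eff = 85/255 = 0.333333
t(7,5) = 3.32 - 2.560·0.333333 = 2.467
Σt over all 7·11 pixels = 13691/85 ≈ 161.0705882
V = pitch²·Σt = 1.21²·13691/85 = 235.823

t(7,5)=2.467 V=235.823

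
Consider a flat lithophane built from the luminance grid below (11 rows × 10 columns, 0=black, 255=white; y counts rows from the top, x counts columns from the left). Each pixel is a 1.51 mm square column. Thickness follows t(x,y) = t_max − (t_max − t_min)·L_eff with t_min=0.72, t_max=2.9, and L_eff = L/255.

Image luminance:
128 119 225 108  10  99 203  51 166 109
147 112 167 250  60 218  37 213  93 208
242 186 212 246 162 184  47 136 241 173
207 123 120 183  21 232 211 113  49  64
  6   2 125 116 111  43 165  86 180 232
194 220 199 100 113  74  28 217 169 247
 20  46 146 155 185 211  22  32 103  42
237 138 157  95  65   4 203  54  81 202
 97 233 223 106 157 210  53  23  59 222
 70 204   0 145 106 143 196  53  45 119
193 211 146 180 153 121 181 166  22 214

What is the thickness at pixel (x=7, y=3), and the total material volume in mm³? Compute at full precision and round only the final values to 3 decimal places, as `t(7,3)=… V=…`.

span = t_max - t_min = 2.9 - 0.72 = 2.180
L(7,3) = 113, L_eff = 113/255 = 0.443137
t(7,3) = 2.9 - 2.180·0.443137 = 1.934
Σt over all 11·10 pixels = 819797/4250 ≈ 192.8934118
V = pitch²·Σt = 1.51²·819797/4250 = 439.816

t(7,3)=1.934 V=439.816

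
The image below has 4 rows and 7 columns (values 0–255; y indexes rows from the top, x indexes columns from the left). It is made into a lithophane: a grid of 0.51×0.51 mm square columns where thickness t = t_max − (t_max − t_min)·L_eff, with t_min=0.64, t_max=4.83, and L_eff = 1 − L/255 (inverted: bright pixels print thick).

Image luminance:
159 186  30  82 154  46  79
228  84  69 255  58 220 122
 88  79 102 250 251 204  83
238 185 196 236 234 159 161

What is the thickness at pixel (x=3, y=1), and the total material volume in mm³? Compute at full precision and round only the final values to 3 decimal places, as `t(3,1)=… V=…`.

span = t_max - t_min = 4.83 - 0.64 = 4.190
L(3,1) = 255, L_eff = 1 - 255/255 = 0.000000 (inverted)
t(3,1) = 4.83 - 4.190·0.000000 = 4.830
Σt over all 4·7 pixels = 1116341/12750 ≈ 87.5561569
V = pitch²·Σt = 0.51²·1116341/12750 = 22.773

t(3,1)=4.830 V=22.773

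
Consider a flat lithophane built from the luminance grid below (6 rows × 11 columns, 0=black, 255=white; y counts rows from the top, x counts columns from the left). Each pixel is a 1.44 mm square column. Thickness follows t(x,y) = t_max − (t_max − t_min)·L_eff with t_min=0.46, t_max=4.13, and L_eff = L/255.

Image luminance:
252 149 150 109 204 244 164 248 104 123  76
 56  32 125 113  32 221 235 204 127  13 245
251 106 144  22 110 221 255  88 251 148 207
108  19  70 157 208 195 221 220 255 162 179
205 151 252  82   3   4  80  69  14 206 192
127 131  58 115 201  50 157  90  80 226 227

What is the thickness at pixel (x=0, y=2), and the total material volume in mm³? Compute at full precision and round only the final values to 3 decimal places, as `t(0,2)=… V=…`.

t(0,2)=0.518 V=280.425

span = t_max - t_min = 4.13 - 0.46 = 3.670
L(0,2) = 251, L_eff = 251/255 = 0.984314
t(0,2) = 4.13 - 3.670·0.984314 = 0.518
Σt over all 6·11 pixels = 1149503/8500 ≈ 135.2356471
V = pitch²·Σt = 1.44²·1149503/8500 = 280.425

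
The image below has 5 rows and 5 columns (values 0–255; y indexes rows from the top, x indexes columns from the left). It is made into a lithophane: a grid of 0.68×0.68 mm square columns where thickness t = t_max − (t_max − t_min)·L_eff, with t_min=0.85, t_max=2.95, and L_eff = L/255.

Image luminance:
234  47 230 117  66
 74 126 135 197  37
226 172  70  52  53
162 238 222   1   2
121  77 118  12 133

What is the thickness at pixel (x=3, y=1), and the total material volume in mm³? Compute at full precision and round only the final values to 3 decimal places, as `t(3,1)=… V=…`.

span = t_max - t_min = 2.95 - 0.85 = 2.100
L(3,1) = 197, L_eff = 197/255 = 0.772549
t(3,1) = 2.95 - 2.100·0.772549 = 1.328
Σt over all 5·5 pixels = 84467/1700 ≈ 49.6864706
V = pitch²·Σt = 0.68²·84467/1700 = 22.975

t(3,1)=1.328 V=22.975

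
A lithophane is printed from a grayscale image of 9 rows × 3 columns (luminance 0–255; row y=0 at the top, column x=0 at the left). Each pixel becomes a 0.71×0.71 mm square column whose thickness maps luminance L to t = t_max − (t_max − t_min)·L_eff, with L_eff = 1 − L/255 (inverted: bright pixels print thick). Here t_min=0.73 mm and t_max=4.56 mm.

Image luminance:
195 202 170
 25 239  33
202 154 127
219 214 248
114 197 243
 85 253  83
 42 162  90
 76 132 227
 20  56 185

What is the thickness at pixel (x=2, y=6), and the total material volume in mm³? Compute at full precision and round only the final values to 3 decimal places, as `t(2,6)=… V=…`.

span = t_max - t_min = 4.56 - 0.73 = 3.830
L(2,6) = 90, L_eff = 1 - 90/255 = 0.647059 (inverted)
t(2,6) = 4.56 - 3.830·0.647059 = 2.082
Σt over all 9·3 pixels = 169327/2125 ≈ 79.6832941
V = pitch²·Σt = 0.71²·169327/2125 = 40.168

t(2,6)=2.082 V=40.168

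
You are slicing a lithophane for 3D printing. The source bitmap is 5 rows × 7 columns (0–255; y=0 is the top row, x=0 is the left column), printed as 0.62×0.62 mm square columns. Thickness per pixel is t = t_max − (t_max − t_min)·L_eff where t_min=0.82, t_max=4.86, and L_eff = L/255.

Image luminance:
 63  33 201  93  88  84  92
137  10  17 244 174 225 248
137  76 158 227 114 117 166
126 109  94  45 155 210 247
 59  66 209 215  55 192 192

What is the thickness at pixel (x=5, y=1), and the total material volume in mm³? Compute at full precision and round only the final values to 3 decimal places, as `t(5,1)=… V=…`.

t(5,1)=1.295 V=36.897

span = t_max - t_min = 4.86 - 0.82 = 4.040
L(5,1) = 225, L_eff = 225/255 = 0.882353
t(5,1) = 4.86 - 4.040·0.882353 = 1.295
Σt over all 5·7 pixels = 1223819/12750 ≈ 95.9858039
V = pitch²·Σt = 0.62²·1223819/12750 = 36.897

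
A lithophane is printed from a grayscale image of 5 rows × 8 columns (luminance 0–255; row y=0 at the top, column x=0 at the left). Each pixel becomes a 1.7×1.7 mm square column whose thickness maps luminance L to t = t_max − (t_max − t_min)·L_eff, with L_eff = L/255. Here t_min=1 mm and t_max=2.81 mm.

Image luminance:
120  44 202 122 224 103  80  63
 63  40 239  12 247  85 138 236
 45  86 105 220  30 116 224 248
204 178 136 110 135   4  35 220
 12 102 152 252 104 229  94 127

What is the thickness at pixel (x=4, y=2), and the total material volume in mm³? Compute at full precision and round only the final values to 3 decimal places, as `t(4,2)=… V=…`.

span = t_max - t_min = 2.81 - 1 = 1.810
L(4,2) = 30, L_eff = 30/255 = 0.117647
t(4,2) = 2.81 - 1.810·0.117647 = 2.597
Σt over all 5·8 pixels = 963767/12750 ≈ 75.5895686
V = pitch²·Σt = 1.7²·963767/12750 = 218.454

t(4,2)=2.597 V=218.454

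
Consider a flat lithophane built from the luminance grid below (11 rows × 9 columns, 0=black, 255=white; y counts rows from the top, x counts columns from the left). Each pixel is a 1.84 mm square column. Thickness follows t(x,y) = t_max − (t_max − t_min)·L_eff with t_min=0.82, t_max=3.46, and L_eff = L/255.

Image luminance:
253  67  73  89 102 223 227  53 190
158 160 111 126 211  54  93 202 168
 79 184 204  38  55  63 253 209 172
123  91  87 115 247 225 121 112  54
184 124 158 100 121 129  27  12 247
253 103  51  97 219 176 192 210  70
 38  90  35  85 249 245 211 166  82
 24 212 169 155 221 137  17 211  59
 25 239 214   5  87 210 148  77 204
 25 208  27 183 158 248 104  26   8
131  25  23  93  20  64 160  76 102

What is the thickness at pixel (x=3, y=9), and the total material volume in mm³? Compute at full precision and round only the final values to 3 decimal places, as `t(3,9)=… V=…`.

span = t_max - t_min = 3.46 - 0.82 = 2.640
L(3,9) = 183, L_eff = 183/255 = 0.717647
t(3,9) = 3.46 - 2.640·0.717647 = 1.565
Σt over all 11·9 pixels = 894311/4250 ≈ 210.4261176
V = pitch²·Σt = 1.84²·894311/4250 = 712.419

t(3,9)=1.565 V=712.419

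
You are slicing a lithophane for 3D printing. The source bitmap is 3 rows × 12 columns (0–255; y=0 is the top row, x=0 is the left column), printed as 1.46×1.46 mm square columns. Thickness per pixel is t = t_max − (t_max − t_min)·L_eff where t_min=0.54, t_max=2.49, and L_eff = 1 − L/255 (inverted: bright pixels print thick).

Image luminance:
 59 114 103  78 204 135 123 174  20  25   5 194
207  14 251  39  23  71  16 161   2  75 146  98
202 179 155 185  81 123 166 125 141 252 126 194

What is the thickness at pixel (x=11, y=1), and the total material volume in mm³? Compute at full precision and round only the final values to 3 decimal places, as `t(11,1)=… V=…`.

t(11,1)=1.289 V=110.976

span = t_max - t_min = 2.49 - 0.54 = 1.950
L(11,1) = 98, L_eff = 1 - 98/255 = 0.615686 (inverted)
t(11,1) = 2.49 - 1.950·0.615686 = 1.289
Σt over all 3·12 pixels = 44253/850 ≈ 52.0623529
V = pitch²·Σt = 1.46²·44253/850 = 110.976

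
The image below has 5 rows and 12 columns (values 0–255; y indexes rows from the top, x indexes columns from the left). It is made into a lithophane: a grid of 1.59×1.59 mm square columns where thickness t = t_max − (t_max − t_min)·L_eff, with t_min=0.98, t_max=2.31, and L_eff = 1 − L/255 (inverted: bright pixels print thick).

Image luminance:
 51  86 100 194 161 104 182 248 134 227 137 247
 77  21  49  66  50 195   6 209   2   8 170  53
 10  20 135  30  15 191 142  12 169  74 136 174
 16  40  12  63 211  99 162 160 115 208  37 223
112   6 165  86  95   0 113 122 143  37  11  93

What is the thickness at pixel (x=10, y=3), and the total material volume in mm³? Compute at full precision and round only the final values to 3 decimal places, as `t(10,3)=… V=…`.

span = t_max - t_min = 2.31 - 0.98 = 1.330
L(10,3) = 37, L_eff = 1 - 37/255 = 0.854902 (inverted)
t(10,3) = 2.31 - 1.330·0.854902 = 1.173
Σt over all 5·12 pixels = 1162931/12750 ≈ 91.2102745
V = pitch²·Σt = 1.59²·1162931/12750 = 230.589

t(10,3)=1.173 V=230.589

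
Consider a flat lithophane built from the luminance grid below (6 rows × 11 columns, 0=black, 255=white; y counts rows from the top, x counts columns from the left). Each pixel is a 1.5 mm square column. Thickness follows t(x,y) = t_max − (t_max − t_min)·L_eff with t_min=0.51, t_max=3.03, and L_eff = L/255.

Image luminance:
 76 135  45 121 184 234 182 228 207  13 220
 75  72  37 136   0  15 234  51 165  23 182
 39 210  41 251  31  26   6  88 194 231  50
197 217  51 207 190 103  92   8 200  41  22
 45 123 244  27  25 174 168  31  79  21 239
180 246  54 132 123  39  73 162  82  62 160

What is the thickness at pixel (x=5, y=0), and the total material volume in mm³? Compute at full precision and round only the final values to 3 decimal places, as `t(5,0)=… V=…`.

t(5,0)=0.718 V=280.544

span = t_max - t_min = 3.03 - 0.51 = 2.520
L(5,0) = 234, L_eff = 234/255 = 0.917647
t(5,0) = 3.03 - 2.520·0.917647 = 0.718
Σt over all 6·11 pixels = 529917/4250 ≈ 124.6863529
V = pitch²·Σt = 1.5²·529917/4250 = 280.544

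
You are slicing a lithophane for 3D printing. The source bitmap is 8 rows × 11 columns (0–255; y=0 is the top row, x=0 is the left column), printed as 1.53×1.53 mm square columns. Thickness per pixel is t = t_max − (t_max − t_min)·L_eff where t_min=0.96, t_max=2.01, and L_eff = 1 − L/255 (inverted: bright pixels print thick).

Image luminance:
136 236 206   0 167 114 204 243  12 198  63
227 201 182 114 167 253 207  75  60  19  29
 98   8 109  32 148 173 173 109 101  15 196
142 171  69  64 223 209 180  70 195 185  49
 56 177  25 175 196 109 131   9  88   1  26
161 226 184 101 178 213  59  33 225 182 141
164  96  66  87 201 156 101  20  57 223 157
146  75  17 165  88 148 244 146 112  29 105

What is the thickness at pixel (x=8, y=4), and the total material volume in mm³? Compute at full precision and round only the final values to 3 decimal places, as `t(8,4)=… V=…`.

span = t_max - t_min = 2.01 - 0.96 = 1.050
L(8,4) = 88, L_eff = 1 - 88/255 = 0.654902 (inverted)
t(8,4) = 2.01 - 1.050·0.654902 = 1.322
Σt over all 8·11 pixels = 221533/1700 ≈ 130.3135294
V = pitch²·Σt = 1.53²·221533/1700 = 305.051

t(8,4)=1.322 V=305.051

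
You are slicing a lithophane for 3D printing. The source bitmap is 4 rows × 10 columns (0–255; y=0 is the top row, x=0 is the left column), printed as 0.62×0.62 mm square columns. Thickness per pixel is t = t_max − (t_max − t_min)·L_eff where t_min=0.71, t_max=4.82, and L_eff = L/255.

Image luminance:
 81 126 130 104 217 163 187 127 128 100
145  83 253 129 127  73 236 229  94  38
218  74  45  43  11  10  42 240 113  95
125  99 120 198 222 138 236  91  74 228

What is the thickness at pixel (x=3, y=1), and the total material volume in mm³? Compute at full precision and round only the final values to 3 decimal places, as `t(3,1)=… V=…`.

t(3,1)=2.741 V=41.945

span = t_max - t_min = 4.82 - 0.71 = 4.110
L(3,1) = 129, L_eff = 129/255 = 0.505882
t(3,1) = 4.82 - 4.110·0.505882 = 2.741
Σt over all 4·10 pixels = 231874/2125 ≈ 109.1171765
V = pitch²·Σt = 0.62²·231874/2125 = 41.945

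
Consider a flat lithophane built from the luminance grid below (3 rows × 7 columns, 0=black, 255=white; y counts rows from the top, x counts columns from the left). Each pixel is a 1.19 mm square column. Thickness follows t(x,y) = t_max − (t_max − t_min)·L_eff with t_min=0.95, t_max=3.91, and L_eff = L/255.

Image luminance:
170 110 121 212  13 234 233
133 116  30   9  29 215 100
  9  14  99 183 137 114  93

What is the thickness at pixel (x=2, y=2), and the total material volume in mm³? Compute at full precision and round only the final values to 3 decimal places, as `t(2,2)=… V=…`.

span = t_max - t_min = 3.91 - 0.95 = 2.960
L(2,2) = 99, L_eff = 99/255 = 0.388235
t(2,2) = 3.91 - 2.960·0.388235 = 2.761
Σt over all 3·7 pixels = 1391101/25500 ≈ 54.5529804
V = pitch²·Σt = 1.19²·1391101/25500 = 77.252

t(2,2)=2.761 V=77.252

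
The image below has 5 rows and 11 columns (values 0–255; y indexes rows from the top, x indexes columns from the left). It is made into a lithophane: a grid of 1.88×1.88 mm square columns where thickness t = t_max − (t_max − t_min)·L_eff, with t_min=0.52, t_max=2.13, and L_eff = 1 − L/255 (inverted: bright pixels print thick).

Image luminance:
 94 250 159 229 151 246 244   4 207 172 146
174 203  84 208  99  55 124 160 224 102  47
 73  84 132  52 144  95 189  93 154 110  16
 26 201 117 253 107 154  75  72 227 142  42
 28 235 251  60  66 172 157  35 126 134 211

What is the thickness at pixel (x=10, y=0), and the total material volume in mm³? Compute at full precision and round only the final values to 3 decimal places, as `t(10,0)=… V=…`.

span = t_max - t_min = 2.13 - 0.52 = 1.610
L(10,0) = 146, L_eff = 1 - 146/255 = 0.427451 (inverted)
t(10,0) = 2.13 - 1.610·0.427451 = 1.442
Σt over all 5·11 pixels = 384623/5100 ≈ 75.4162745
V = pitch²·Σt = 1.88²·384623/5100 = 266.551

t(10,0)=1.442 V=266.551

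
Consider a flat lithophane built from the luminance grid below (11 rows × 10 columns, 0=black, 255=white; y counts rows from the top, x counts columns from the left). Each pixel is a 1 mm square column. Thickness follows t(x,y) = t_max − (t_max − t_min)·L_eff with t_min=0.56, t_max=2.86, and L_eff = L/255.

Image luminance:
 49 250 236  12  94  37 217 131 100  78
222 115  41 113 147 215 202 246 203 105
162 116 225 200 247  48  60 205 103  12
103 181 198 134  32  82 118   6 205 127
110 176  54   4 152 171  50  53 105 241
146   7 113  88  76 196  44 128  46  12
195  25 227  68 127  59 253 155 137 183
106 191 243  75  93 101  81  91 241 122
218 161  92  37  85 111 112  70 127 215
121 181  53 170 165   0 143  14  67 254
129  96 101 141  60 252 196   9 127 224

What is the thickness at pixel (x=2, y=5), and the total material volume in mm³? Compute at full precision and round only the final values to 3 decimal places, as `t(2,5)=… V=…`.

t(2,5)=1.841 V=189.651

span = t_max - t_min = 2.86 - 0.56 = 2.300
L(2,5) = 113, L_eff = 113/255 = 0.443137
t(2,5) = 2.86 - 2.300·0.443137 = 1.841
Σt over all 11·10 pixels = 483611/2550 ≈ 189.6513725
V = pitch²·Σt = 1²·483611/2550 = 189.651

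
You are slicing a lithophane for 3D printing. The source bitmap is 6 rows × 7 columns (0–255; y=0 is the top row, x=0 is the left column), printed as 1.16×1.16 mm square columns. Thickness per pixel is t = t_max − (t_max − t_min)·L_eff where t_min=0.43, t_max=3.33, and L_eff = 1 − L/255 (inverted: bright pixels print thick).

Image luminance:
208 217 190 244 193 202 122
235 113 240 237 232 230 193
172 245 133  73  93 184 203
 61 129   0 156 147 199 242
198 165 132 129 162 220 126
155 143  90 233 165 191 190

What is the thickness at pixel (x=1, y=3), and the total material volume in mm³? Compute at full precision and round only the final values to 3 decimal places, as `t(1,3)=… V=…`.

span = t_max - t_min = 3.33 - 0.43 = 2.900
L(1,3) = 129, L_eff = 1 - 129/255 = 0.494118 (inverted)
t(1,3) = 3.33 - 2.900·0.494118 = 1.897
Σt over all 6·7 pixels = 254621/2550 ≈ 99.8513725
V = pitch²·Σt = 1.16²·254621/2550 = 134.360

t(1,3)=1.897 V=134.360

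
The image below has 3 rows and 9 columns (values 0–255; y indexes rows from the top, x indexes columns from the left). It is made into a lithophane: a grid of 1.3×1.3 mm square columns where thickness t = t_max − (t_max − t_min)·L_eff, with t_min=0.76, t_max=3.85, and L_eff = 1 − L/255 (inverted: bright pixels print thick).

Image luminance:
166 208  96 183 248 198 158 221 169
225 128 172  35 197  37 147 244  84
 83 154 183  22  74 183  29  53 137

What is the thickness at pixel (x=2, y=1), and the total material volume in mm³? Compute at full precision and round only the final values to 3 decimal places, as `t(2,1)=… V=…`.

t(2,1)=2.844 V=113.195

span = t_max - t_min = 3.85 - 0.76 = 3.090
L(2,1) = 172, L_eff = 1 - 172/255 = 0.325490 (inverted)
t(2,1) = 3.85 - 3.090·0.325490 = 2.844
Σt over all 3·9 pixels = 284661/4250 ≈ 66.9790588
V = pitch²·Σt = 1.3²·284661/4250 = 113.195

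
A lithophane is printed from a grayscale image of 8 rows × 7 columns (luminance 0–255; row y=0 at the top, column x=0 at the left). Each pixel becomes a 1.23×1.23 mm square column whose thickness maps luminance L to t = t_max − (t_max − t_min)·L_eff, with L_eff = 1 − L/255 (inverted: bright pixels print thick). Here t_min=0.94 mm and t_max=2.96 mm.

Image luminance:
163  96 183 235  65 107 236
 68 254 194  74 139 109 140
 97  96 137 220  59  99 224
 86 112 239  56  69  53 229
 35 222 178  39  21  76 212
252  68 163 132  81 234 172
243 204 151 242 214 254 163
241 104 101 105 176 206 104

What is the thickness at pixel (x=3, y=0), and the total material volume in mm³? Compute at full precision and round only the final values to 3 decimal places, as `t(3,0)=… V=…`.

span = t_max - t_min = 2.96 - 0.94 = 2.020
L(3,0) = 235, L_eff = 1 - 235/255 = 0.078431 (inverted)
t(3,0) = 2.96 - 2.020·0.078431 = 2.802
Σt over all 8·7 pixels = 250432/2125 ≈ 117.8503529
V = pitch²·Σt = 1.23²·250432/2125 = 178.296

t(3,0)=2.802 V=178.296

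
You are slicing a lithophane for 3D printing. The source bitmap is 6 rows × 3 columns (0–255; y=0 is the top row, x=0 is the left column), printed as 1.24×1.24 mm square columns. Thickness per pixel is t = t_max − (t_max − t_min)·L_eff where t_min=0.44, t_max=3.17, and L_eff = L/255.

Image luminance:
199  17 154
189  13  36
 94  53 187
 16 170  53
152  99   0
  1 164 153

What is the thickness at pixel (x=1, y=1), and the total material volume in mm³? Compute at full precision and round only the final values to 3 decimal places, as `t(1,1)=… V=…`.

t(1,1)=3.031 V=58.928

span = t_max - t_min = 3.17 - 0.44 = 2.730
L(1,1) = 13, L_eff = 13/255 = 0.050980
t(1,1) = 3.17 - 2.730·0.050980 = 3.031
Σt over all 6·3 pixels = 16288/425 ≈ 38.3247059
V = pitch²·Σt = 1.24²·16288/425 = 58.928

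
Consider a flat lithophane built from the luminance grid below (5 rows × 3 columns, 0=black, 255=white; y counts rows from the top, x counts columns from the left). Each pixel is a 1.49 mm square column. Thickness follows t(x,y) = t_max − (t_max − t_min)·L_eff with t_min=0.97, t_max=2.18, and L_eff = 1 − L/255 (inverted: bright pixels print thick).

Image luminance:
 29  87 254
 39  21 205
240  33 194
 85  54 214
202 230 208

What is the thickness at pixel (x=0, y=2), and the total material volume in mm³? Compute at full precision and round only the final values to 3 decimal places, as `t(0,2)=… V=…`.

span = t_max - t_min = 2.18 - 0.97 = 1.210
L(0,2) = 240, L_eff = 1 - 240/255 = 0.058824 (inverted)
t(0,2) = 2.18 - 1.210·0.058824 = 2.109
Σt over all 5·3 pixels = 31226/1275 ≈ 24.4909804
V = pitch²·Σt = 1.49²·31226/1275 = 54.372

t(0,2)=2.109 V=54.372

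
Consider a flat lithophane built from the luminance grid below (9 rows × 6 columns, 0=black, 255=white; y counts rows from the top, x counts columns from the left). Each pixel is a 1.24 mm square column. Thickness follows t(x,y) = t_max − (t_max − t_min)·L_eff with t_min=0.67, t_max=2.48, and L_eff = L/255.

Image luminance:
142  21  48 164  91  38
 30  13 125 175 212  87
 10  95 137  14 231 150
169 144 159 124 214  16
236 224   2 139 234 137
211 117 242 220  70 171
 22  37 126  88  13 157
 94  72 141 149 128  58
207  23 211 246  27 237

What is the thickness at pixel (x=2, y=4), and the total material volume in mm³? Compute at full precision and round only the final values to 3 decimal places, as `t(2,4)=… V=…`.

t(2,4)=2.466 V=133.359

span = t_max - t_min = 2.48 - 0.67 = 1.810
L(2,4) = 2, L_eff = 2/255 = 0.007843
t(2,4) = 2.48 - 1.810·0.007843 = 2.466
Σt over all 9·6 pixels = 184306/2125 ≈ 86.7322353
V = pitch²·Σt = 1.24²·184306/2125 = 133.359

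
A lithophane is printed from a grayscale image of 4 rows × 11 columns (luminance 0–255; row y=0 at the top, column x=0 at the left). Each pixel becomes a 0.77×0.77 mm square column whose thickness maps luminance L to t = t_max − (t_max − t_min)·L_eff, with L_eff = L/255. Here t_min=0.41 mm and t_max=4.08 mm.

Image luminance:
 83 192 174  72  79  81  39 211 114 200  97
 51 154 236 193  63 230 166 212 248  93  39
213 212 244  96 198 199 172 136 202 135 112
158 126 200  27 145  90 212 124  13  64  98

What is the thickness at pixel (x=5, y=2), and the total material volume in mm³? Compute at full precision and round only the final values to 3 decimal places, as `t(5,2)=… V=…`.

t(5,2)=1.216 V=53.507

span = t_max - t_min = 4.08 - 0.41 = 3.670
L(5,2) = 199, L_eff = 199/255 = 0.780392
t(5,2) = 4.08 - 3.670·0.780392 = 1.216
Σt over all 4·11 pixels = 2301259/25500 ≈ 90.2454510
V = pitch²·Σt = 0.77²·2301259/25500 = 53.507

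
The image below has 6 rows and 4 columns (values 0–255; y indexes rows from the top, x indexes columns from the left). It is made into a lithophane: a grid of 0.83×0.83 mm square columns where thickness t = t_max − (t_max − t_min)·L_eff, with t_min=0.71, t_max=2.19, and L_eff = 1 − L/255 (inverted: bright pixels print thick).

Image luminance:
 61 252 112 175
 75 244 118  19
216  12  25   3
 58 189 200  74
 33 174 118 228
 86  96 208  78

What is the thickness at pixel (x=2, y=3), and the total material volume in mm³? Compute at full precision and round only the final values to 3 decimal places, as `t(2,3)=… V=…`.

span = t_max - t_min = 2.19 - 0.71 = 1.480
L(2,3) = 200, L_eff = 1 - 200/255 = 0.215686 (inverted)
t(2,3) = 2.19 - 1.480·0.215686 = 1.871
Σt over all 6·4 pixels = 214228/6375 ≈ 33.6043922
V = pitch²·Σt = 0.83²·214228/6375 = 23.150

t(2,3)=1.871 V=23.150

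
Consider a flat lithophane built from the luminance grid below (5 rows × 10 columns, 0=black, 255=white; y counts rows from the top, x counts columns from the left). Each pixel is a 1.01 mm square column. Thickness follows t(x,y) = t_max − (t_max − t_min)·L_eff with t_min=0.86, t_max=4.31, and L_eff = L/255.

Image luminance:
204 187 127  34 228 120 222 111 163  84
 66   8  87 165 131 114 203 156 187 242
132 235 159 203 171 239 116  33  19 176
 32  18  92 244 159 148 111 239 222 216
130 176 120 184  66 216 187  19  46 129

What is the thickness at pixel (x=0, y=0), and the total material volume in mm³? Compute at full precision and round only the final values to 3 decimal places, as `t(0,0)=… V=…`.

t(0,0)=1.550 V=122.173

span = t_max - t_min = 4.31 - 0.86 = 3.450
L(0,0) = 204, L_eff = 204/255 = 0.800000
t(0,0) = 4.31 - 3.450·0.800000 = 1.550
Σt over all 5·10 pixels = 101801/850 ≈ 119.7658824
V = pitch²·Σt = 1.01²·101801/850 = 122.173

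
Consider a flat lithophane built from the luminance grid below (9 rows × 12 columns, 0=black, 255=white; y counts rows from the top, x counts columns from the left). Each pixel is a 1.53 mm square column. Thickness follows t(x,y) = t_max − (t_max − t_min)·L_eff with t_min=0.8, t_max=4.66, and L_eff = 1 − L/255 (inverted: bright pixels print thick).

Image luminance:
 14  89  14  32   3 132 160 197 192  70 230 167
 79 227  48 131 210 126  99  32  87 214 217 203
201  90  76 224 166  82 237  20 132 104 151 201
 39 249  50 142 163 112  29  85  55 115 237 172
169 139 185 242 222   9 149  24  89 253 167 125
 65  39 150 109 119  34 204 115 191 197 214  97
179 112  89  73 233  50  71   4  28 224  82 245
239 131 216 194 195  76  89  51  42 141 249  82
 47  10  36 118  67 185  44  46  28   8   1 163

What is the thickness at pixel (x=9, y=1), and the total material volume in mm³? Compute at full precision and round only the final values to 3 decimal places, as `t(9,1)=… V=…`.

span = t_max - t_min = 4.66 - 0.8 = 3.860
L(9,1) = 214, L_eff = 1 - 214/255 = 0.160784 (inverted)
t(9,1) = 4.66 - 3.860·0.160784 = 4.039
Σt over all 9·12 pixels = 287.12
V = pitch²·Σt = 1.53²·287.12 = 672.119

t(9,1)=4.039 V=672.119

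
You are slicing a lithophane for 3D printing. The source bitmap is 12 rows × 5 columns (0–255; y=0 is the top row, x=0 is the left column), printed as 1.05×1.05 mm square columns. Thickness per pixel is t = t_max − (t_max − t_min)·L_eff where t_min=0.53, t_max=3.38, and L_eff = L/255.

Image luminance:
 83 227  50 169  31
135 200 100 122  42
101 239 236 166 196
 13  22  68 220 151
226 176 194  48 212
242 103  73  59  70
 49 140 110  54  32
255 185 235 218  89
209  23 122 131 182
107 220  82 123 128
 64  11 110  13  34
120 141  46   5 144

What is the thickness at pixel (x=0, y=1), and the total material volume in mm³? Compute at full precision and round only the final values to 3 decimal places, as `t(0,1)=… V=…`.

t(0,1)=1.871 V=132.946

span = t_max - t_min = 3.38 - 0.53 = 2.850
L(0,1) = 135, L_eff = 135/255 = 0.529412
t(0,1) = 3.38 - 2.850·0.529412 = 1.871
Σt over all 12·5 pixels = 51249/425 ≈ 120.5858824
V = pitch²·Σt = 1.05²·51249/425 = 132.946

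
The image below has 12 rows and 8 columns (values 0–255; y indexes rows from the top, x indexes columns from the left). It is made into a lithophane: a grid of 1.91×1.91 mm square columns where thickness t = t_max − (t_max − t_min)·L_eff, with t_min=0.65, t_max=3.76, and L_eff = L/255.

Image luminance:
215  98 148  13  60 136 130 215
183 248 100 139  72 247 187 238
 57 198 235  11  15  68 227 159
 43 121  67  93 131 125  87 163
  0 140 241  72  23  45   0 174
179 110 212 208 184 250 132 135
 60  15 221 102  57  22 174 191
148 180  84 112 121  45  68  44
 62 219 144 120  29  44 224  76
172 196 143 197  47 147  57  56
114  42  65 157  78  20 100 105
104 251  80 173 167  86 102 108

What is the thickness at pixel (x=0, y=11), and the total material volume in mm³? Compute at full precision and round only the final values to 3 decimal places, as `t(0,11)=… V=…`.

span = t_max - t_min = 3.76 - 0.65 = 3.110
L(0,11) = 104, L_eff = 104/255 = 0.407843
t(0,11) = 3.76 - 3.110·0.407843 = 2.492
Σt over all 12·8 pixels = 5577287/25500 ≈ 218.7171373
V = pitch²·Σt = 1.91²·5577287/25500 = 797.902

t(0,11)=2.492 V=797.902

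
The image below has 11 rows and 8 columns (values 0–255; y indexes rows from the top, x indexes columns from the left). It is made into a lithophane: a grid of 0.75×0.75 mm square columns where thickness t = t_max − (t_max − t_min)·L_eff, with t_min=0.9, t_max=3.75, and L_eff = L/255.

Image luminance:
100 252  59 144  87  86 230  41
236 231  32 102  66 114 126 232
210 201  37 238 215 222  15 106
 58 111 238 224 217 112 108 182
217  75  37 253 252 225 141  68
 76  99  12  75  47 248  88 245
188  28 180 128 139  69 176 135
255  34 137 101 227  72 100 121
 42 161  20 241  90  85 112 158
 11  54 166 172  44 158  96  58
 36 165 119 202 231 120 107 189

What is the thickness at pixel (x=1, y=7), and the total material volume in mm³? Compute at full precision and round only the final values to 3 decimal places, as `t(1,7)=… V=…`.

span = t_max - t_min = 3.75 - 0.9 = 2.850
L(1,7) = 34, L_eff = 34/255 = 0.133333
t(1,7) = 3.75 - 2.850·0.133333 = 3.370
Σt over all 11·8 pixels = 338377/1700 ≈ 199.0452941
V = pitch²·Σt = 0.75²·338377/1700 = 111.963

t(1,7)=3.370 V=111.963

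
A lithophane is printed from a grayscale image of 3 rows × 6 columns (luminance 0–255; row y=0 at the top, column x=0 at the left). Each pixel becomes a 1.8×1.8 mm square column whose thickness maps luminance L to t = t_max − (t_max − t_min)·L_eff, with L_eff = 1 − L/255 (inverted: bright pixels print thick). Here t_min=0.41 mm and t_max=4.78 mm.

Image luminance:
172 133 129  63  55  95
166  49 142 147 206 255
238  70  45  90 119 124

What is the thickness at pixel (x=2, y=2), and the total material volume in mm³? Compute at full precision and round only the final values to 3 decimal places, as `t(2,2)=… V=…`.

t(2,2)=1.181 V=151.507

span = t_max - t_min = 4.78 - 0.41 = 4.370
L(2,2) = 45, L_eff = 1 - 45/255 = 0.823529 (inverted)
t(2,2) = 4.78 - 4.370·0.823529 = 1.181
Σt over all 3·6 pixels = 99368/2125 ≈ 46.7614118
V = pitch²·Σt = 1.8²·99368/2125 = 151.507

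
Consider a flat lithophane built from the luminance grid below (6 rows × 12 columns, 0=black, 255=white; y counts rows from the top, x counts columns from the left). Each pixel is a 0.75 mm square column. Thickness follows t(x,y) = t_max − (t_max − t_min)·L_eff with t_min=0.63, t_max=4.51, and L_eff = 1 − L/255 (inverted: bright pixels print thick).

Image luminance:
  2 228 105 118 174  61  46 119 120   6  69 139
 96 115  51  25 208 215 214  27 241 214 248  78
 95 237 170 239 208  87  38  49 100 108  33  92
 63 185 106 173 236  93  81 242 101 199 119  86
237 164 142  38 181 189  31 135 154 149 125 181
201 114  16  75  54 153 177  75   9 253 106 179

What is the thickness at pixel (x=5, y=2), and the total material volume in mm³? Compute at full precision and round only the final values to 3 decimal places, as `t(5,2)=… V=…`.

span = t_max - t_min = 4.51 - 0.63 = 3.880
L(5,2) = 87, L_eff = 1 - 87/255 = 0.658824 (inverted)
t(5,2) = 4.51 - 3.880·0.658824 = 1.954
Σt over all 6·12 pixels = 69487/375 ≈ 185.2986667
V = pitch²·Σt = 0.75²·69487/375 = 104.231

t(5,2)=1.954 V=104.231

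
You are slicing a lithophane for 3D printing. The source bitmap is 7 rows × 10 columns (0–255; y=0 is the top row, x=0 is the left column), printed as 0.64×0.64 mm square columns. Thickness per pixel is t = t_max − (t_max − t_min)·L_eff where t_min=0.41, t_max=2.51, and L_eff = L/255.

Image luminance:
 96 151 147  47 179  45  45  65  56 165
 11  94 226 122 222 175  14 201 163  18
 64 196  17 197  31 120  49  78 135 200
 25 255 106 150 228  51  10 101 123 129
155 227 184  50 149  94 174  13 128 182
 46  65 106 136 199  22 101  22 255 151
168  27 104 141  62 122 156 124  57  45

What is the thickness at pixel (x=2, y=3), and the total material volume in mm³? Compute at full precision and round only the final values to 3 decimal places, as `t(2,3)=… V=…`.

span = t_max - t_min = 2.51 - 0.41 = 2.100
L(2,3) = 106, L_eff = 106/255 = 0.415686
t(2,3) = 2.51 - 2.100·0.415686 = 1.637
Σt over all 7·10 pixels = 93541/850 ≈ 110.0482353
V = pitch²·Σt = 0.64²·93541/850 = 45.076

t(2,3)=1.637 V=45.076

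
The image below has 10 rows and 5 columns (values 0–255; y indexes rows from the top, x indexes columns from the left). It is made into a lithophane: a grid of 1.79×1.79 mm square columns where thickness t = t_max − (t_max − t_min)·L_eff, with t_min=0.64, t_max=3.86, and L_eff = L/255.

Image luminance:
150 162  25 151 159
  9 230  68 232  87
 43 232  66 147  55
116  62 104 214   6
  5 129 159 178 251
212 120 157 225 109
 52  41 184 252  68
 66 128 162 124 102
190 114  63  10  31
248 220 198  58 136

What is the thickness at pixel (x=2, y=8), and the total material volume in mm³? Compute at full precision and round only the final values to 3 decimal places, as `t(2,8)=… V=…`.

t(2,8)=3.064 V=363.091

span = t_max - t_min = 3.86 - 0.64 = 3.220
L(2,8) = 63, L_eff = 63/255 = 0.247059
t(2,8) = 3.86 - 3.220·0.247059 = 3.064
Σt over all 10·5 pixels = 144484/1275 ≈ 113.3207843
V = pitch²·Σt = 1.79²·144484/1275 = 363.091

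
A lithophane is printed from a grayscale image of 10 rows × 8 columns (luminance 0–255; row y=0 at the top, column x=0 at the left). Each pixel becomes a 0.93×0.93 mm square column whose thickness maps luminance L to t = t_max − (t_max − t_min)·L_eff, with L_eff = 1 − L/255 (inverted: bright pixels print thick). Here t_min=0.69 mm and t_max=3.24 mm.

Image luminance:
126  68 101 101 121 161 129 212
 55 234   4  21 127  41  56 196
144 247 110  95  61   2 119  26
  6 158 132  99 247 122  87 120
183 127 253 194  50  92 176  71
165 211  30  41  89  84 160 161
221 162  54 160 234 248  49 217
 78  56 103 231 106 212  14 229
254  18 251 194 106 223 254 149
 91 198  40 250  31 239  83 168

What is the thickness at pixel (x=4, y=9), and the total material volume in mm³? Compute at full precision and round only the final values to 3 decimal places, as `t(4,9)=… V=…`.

t(4,9)=1.000 V=138.886

span = t_max - t_min = 3.24 - 0.69 = 2.550
L(4,9) = 31, L_eff = 1 - 31/255 = 0.878431 (inverted)
t(4,9) = 3.24 - 2.550·0.878431 = 1.000
Σt over all 10·8 pixels = 160.58
V = pitch²·Σt = 0.93²·160.58 = 138.886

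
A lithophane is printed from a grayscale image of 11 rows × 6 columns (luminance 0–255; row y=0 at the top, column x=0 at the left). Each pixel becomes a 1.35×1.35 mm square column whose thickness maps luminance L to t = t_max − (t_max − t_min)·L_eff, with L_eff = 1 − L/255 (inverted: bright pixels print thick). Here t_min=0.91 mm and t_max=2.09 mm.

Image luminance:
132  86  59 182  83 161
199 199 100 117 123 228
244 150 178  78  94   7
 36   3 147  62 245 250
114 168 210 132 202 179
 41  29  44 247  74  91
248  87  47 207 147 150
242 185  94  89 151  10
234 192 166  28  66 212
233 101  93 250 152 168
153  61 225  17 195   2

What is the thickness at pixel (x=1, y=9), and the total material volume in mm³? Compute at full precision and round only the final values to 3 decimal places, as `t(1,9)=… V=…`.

span = t_max - t_min = 2.09 - 0.91 = 1.180
L(1,9) = 101, L_eff = 1 - 101/255 = 0.603922 (inverted)
t(1,9) = 2.09 - 1.180·0.603922 = 1.377
Σt over all 11·6 pixels = 645403/6375 ≈ 101.2396863
V = pitch²·Σt = 1.35²·645403/6375 = 184.509

t(1,9)=1.377 V=184.509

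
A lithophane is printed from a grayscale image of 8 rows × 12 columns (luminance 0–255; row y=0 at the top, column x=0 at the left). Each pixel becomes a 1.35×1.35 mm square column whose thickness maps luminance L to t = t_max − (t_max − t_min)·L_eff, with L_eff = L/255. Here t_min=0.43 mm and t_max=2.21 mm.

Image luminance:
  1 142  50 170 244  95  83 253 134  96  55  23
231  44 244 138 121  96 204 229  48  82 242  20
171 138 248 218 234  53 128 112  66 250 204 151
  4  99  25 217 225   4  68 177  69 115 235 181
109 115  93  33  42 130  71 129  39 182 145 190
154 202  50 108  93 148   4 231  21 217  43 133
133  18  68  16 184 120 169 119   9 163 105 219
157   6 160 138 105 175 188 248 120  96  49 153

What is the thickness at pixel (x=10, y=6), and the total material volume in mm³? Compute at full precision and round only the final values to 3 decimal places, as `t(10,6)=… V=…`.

t(10,6)=1.477 V=233.530

span = t_max - t_min = 2.21 - 0.43 = 1.780
L(10,6) = 105, L_eff = 105/255 = 0.411765
t(10,6) = 2.21 - 1.780·0.411765 = 1.477
Σt over all 8·12 pixels = 1633747/12750 ≈ 128.1370196
V = pitch²·Σt = 1.35²·1633747/12750 = 233.530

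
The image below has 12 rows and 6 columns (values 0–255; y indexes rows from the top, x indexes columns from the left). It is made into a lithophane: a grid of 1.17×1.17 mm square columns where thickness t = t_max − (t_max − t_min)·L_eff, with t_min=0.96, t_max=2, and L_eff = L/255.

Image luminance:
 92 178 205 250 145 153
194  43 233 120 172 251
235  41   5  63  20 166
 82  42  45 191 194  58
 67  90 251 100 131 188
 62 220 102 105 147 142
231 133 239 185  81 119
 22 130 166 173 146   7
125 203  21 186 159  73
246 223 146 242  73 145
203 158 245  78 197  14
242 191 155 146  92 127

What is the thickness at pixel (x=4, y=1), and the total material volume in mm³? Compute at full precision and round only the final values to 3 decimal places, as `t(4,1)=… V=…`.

span = t_max - t_min = 2 - 0.96 = 1.040
L(4,1) = 172, L_eff = 172/255 = 0.674510
t(4,1) = 2 - 1.040·0.674510 = 1.299
Σt over all 12·6 pixels = 131054/1275 ≈ 102.7874510
V = pitch²·Σt = 1.17²·131054/1275 = 140.706

t(4,1)=1.299 V=140.706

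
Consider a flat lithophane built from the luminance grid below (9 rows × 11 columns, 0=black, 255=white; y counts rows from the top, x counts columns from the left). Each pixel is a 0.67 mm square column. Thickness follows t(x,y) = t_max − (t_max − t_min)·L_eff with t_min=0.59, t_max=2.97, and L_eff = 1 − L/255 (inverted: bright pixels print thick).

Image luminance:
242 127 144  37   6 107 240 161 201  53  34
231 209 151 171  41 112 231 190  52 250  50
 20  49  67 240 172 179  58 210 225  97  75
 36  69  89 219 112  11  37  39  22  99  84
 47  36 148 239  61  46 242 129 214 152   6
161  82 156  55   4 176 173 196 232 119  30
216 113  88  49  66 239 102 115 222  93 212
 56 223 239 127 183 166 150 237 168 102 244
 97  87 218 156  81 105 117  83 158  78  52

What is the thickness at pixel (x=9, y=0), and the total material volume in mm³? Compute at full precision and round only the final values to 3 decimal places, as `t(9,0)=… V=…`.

span = t_max - t_min = 2.97 - 0.59 = 2.380
L(9,0) = 53, L_eff = 1 - 53/255 = 0.792157 (inverted)
t(9,0) = 2.97 - 2.380·0.792157 = 1.085
Σt over all 9·11 pixels = 52789/300 ≈ 175.9633333
V = pitch²·Σt = 0.67²·52789/300 = 78.990

t(9,0)=1.085 V=78.990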